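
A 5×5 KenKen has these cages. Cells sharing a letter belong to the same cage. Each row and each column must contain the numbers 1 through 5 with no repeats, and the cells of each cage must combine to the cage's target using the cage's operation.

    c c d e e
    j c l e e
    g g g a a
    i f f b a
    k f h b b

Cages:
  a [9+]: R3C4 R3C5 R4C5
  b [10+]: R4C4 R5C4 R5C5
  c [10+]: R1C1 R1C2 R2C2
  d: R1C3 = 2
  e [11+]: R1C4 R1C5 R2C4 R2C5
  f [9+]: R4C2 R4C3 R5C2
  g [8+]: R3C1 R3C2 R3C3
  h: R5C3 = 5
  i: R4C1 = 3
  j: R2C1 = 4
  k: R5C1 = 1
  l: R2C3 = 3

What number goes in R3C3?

Cage d is given, which forces R1C3 = 2.
Cage j is a single given cell, leaving R2C1 = 4.
Cage l is given; hence R2C3 = 3.
Cage i is given, leaving R4C1 = 3.
Cage k is a single given cell, leaving R5C1 = 1.
Cage h is a single given cell, which forces R5C3 = 5.
1 is placed in column 1; hence R1C1 = 5.
5 is placed in column 1, which forces R3C1 = 2.
Row 3 now contains 2, so R3C2 = 5.
Cage g has sum 8, which forces R3C3 = 1.
Column 3 now contains 1; hence R4C3 = 4.
Row 4 already has 4, leaving R4C4 = 5.
Cage e has sum 11, which forces R2C5 = 5.
Cage a has sum 9, leaving R4C5 = 2.
Column 5 now contains 2, so R5C5 = 3.
3 is placed in column 5; hence R1C5 = 1.
Cage a needs sum 9; hence R3C4 = 3.
3 is placed in column 5, so R3C5 = 4.
Row 4 now contains 2; hence R4C2 = 1.
Row 5 already has 3, so R5C2 = 4.
Row 5 already has 3, which forces R5C4 = 2.
Column 2 now contains 4, so R1C2 = 3.
3 is placed in column 4, leaving R1C4 = 4.
Column 2 now contains 1, which forces R2C2 = 2.
2 is placed in column 4, which forces R2C4 = 1.
The full grid is 5 3 2 4 1 / 4 2 3 1 5 / 2 5 1 3 4 / 3 1 4 5 2 / 1 4 5 2 3.

1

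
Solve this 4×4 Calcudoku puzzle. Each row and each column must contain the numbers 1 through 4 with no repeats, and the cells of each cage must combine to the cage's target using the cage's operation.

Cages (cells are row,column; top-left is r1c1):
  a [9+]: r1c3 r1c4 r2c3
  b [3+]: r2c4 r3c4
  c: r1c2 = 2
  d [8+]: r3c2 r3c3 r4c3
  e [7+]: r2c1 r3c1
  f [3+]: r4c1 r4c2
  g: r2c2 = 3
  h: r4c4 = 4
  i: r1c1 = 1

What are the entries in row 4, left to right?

2 1 3 4

Cage i is a single given cell, which forces r1c1 = 1.
C is a freebie, leaving r1c2 = 2.
G is a freebie, so r2c2 = 3.
1 is placed in column 1; hence r4c1 = 2.
2 is placed in column 2, which forces r4c2 = 1.
Cage h is a single given cell, so r4c4 = 4.
The 3 cells of cage a must have sum 9, which forces r1c3 = 4.
Column 4 now contains 4, which forces r1c4 = 3.
Row 2 now contains 3; hence r2c1 = 4.
Cage a needs sum 9, so r2c3 = 2.
Row 2 now contains 2, so r2c4 = 1.
The two cells of cage e must have sum 7, leaving r3c1 = 3.
Column 2 now contains 1, which forces r3c2 = 4.
Cage d has sum 8; hence r3c3 = 1.
Column 4 already has 1, leaving r3c4 = 2.
Row 4 now contains 4, so r4c3 = 3.
Filled in: 1 2 4 3 / 4 3 2 1 / 3 4 1 2 / 2 1 3 4.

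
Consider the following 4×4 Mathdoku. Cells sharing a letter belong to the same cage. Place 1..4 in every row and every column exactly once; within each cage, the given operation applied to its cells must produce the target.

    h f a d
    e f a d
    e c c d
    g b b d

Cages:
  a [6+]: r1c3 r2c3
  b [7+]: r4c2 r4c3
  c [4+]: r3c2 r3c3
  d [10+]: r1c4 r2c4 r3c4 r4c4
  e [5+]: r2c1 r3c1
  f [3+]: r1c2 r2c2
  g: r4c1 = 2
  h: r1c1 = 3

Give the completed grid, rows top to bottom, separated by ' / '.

3 1 2 4 / 1 2 4 3 / 4 3 1 2 / 2 4 3 1

Cage h is a single given cell, which forces r1c1 = 3.
Cage g is a single given cell, which forces r4c1 = 2.
The only place for 3 in row 2 is r2c4.
In row 3, 2 can only go at r3c4, so r3c4 = 2.
The only place for 4 in row 3 is r3c1.
Column 1 now contains 4; hence r2c1 = 1.
Row 2 now contains 1, which forces r2c2 = 2.
2 is placed in row 2; hence r2c3 = 4.
Column 3 now contains 4, so r4c3 = 3.
Column 2 already has 2, which forces r1c2 = 1.
Column 3 now contains 4, so r1c3 = 2.
1 is placed in row 1; hence r1c4 = 4.
The two cells of cage c must have sum 4, which forces r3c2 = 3.
3 is placed in column 3, leaving r3c3 = 1.
3 is placed in row 4, leaving r4c2 = 4.
Column 4 now contains 4, which forces r4c4 = 1.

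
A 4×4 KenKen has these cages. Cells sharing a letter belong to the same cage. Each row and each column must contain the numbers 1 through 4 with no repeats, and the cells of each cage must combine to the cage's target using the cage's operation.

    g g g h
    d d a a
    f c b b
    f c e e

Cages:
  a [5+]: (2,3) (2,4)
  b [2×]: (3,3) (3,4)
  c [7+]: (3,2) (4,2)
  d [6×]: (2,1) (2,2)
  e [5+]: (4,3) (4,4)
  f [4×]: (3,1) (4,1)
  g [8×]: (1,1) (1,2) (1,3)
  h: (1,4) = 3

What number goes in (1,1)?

2

Cage h is given, leaving (1,4) = 3.
Row 3 needs a 3, and only (3,2) is open for it.
The two cells of cage d must have product 6, leaving (2,1) = 3.
3 is placed in column 2, so (2,2) = 2.
3 is placed in column 2, leaving (4,2) = 4.
Column 2 now contains 4, which forces (1,2) = 1.
Cage f's pair has product 4, so (3,1) = 4.
Row 4 now contains 4, leaving (4,1) = 1.
Cage e needs two cells with sum 5, which forces (4,3) = 3.
The two cells of cage e must have sum 5, which forces (4,4) = 2.
4 is placed in column 1, leaving (1,1) = 2.
The 3 cells of cage g must have product 8, so (1,3) = 4.
Column 3 now contains 4, leaving (2,3) = 1.
Row 2 already has 1, which forces (2,4) = 4.
Cage b needs two cells with product 2, so (3,3) = 2.
Column 4 already has 2, so (3,4) = 1.
Filled in: 2 1 4 3 / 3 2 1 4 / 4 3 2 1 / 1 4 3 2.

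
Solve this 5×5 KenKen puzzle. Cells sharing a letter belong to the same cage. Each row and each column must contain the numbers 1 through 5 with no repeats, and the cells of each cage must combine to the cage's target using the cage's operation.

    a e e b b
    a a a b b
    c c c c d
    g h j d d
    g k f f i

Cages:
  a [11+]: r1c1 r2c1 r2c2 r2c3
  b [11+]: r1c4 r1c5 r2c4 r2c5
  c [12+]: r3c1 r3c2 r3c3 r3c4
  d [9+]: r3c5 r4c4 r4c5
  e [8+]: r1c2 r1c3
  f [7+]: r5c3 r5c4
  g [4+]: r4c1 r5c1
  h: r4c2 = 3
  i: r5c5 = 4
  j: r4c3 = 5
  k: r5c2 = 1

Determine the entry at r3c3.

Cage h is given, which forces r4c2 = 3.
Cage j is given, leaving r4c3 = 5.
Cage k is a single given cell; hence r5c2 = 1.
I is a freebie, which forces r5c5 = 4.
Column 2 already has 3, leaving r1c2 = 5.
5 is placed in column 3, leaving r1c3 = 3.
Cage d needs sum 9, leaving r3c5 = 3.
Row 4 now contains 3, so r4c1 = 1.
Cage d needs sum 9, so r4c4 = 4.
Cage d has sum 9, leaving r4c5 = 2.
Row 5 already has 1, which forces r5c1 = 3.
Cage f needs two cells with sum 7; hence r5c3 = 2.
Cage f's pair has sum 7, which forces r5c4 = 5.
Cage a needs sum 11, which forces r1c1 = 4.
Cage b has sum 11, which forces r1c4 = 2.
2 is placed in column 5; hence r1c5 = 1.
The 4 cells of cage a must have sum 11, which forces r2c1 = 2.
Cage a has sum 11, which forces r2c2 = 4.
The 4 cells of cage a must have sum 11, leaving r2c3 = 1.
Cage b has sum 11, leaving r2c4 = 3.
Cage b has sum 11, leaving r2c5 = 5.
Cage c has sum 12, which forces r3c1 = 5.
Column 2 now contains 4, so r3c2 = 2.
Column 3 now contains 1, leaving r3c3 = 4.
Column 4 already has 2, which forces r3c4 = 1.
The full grid is 4 5 3 2 1 / 2 4 1 3 5 / 5 2 4 1 3 / 1 3 5 4 2 / 3 1 2 5 4.

4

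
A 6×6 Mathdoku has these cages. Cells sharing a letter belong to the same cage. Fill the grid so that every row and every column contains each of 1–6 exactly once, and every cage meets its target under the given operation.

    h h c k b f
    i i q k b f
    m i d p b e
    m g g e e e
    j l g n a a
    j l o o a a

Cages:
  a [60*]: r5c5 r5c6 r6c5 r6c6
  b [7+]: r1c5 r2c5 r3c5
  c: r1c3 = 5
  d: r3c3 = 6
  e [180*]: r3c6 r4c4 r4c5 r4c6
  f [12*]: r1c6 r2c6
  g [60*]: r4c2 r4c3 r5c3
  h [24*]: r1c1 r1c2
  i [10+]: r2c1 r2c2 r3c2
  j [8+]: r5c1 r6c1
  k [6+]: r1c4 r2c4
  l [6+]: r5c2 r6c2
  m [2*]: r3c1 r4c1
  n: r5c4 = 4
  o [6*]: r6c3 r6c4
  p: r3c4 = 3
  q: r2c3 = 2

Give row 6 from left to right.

Cage c is a single given cell, so r1c3 = 5.
Q is a freebie; hence r2c3 = 2.
Cage d is given, so r3c3 = 6.
Cage p is a single given cell, so r3c4 = 3.
Cage n is a single given cell; hence r5c4 = 4.
Cage k's pair has sum 6; hence r1c4 = 1.
The two cells of cage k must have sum 6, which forces r2c4 = 5.
Cage g has product 60, which forces r4c2 = 5.
Cage g needs product 60, leaving r4c3 = 4.
Row 5 now contains 4, so r5c3 = 3.
Column 3 already has 3, leaving r6c3 = 1.
Cage i needs sum 10, which forces r3c2 = 1.
Cage e has product 180, leaving r3c6 = 5.
The two cells of cage l must have sum 6, so r5c2 = 2.
1 is placed in row 6, so r6c2 = 4.
The two cells of cage o must have product 6, which forces r6c4 = 6.
The two cells of cage h must have product 24, leaving r1c1 = 4.
Column 2 now contains 4, leaving r1c2 = 6.
4 is placed in row 1, so r1c5 = 2.
2 is placed in row 1; hence r1c6 = 3.
6 is placed in column 2; hence r2c2 = 3.
The 3 cells of cage b must have sum 7, which forces r2c5 = 1.
1 is placed in row 3, leaving r3c1 = 2.
Column 5 already has 2, so r3c5 = 4.
Cage m's pair has product 2; hence r4c1 = 1.
6 is placed in column 4, so r4c4 = 2.
Column 6 now contains 3, which forces r4c6 = 6.
1 is placed in column 5, so r5c5 = 6.
Column 6 already has 6, leaving r5c6 = 1.
2 is placed in column 1, so r6c1 = 3.
Cage a needs product 60, leaving r6c5 = 5.
Cage a has product 60, which forces r6c6 = 2.
Row 2 already has 3, so r2c1 = 6.
Column 6 already has 6, so r2c6 = 4.
Row 4 now contains 6, which forces r4c5 = 3.
6 is placed in row 5, so r5c1 = 5.
Filled in: 4 6 5 1 2 3 / 6 3 2 5 1 4 / 2 1 6 3 4 5 / 1 5 4 2 3 6 / 5 2 3 4 6 1 / 3 4 1 6 5 2.

3 4 1 6 5 2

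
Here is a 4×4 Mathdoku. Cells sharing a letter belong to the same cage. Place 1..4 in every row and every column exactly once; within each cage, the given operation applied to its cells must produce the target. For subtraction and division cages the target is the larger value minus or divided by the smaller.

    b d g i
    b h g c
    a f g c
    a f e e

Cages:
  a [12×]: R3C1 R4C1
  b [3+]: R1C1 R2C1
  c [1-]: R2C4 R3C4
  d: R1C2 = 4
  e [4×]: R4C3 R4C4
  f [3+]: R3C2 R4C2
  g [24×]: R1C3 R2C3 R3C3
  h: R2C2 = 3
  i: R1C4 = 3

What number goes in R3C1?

Cage d is given; hence R1C2 = 4.
Cage i is a single given cell, leaving R1C4 = 3.
Cage h is given, which forces R2C2 = 3.
Row 1 now contains 3, leaving R1C3 = 2.
The 3 cells of cage g must have product 24, which forces R2C3 = 4.
The 3 cells of cage g must have product 24, which forces R3C3 = 3.
Column 3 already has 4, leaving R4C3 = 1.
1 is placed in row 4; hence R4C4 = 4.
Row 1 now contains 2, which forces R1C1 = 1.
The two cells of cage b must have sum 3, so R2C1 = 2.
2 is placed in row 2; hence R2C4 = 1.
Row 3 now contains 3; hence R3C1 = 4.
Cage f's pair has sum 3; hence R3C2 = 1.
Column 4 now contains 1; hence R3C4 = 2.
Row 4 already has 4, leaving R4C1 = 3.
1 is placed in row 4; hence R4C2 = 2.
Completed grid: 1 4 2 3 / 2 3 4 1 / 4 1 3 2 / 3 2 1 4.

4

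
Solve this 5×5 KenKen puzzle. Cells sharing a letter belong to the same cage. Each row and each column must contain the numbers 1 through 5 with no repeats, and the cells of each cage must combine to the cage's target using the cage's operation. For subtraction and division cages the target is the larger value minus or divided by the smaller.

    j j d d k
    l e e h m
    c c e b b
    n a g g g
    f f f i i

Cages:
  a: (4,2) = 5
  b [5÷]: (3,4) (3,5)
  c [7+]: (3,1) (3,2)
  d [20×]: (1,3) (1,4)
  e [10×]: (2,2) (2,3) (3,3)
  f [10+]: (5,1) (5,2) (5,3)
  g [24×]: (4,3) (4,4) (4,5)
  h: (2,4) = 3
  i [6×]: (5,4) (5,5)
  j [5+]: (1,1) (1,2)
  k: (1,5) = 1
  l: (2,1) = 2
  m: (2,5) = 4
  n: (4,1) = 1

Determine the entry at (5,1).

K is a freebie, so (1,5) = 1.
Cage l is a single given cell; hence (2,1) = 2.
H is a freebie, which forces (2,4) = 3.
M is a freebie, which forces (2,5) = 4.
Column 5 already has 1, leaving (3,5) = 5.
Cage n is a single given cell, which forces (4,1) = 1.
Cage a is given; hence (4,2) = 5.
3 is placed in column 4, leaving (5,4) = 2.
Row 5 already has 2, which forces (5,5) = 3.
Cage j needs two cells with sum 5, leaving (1,1) = 3.
The two cells of cage j must have sum 5, so (1,2) = 2.
5 is placed in column 2, so (2,2) = 1.
Cage e has product 10; hence (2,3) = 5.
Column 1 already has 3, leaving (3,1) = 4.
Row 3 now contains 4, leaving (3,2) = 3.
Cage e needs product 10; hence (3,3) = 2.
Row 3 now contains 5; hence (3,4) = 1.
Cage g needs product 24, leaving (4,3) = 3.
Column 4 now contains 2, leaving (4,4) = 4.
Column 5 already has 3, which forces (4,5) = 2.
4 is placed in column 1, so (5,1) = 5.
1 is placed in column 2; hence (5,2) = 4.
Row 5 already has 4, leaving (5,3) = 1.
Column 3 already has 5, so (1,3) = 4.
Column 4 already has 4, leaving (1,4) = 5.
The full grid is 3 2 4 5 1 / 2 1 5 3 4 / 4 3 2 1 5 / 1 5 3 4 2 / 5 4 1 2 3.

5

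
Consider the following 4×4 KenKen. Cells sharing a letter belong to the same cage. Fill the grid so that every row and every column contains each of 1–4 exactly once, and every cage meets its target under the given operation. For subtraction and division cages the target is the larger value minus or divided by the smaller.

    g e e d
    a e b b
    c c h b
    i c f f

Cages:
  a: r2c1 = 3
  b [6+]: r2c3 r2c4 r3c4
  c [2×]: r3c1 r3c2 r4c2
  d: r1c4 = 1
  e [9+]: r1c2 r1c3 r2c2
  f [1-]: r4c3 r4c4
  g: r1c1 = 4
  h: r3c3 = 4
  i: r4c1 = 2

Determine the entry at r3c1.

Cage g is a single given cell, which forces r1c1 = 4.
D is a freebie, leaving r1c4 = 1.
Cage a is given, leaving r2c1 = 3.
The 3 cells of cage c must have product 2; hence r3c1 = 1.
The 3 cells of cage c must have product 2, leaving r3c2 = 2.
Cage h is a single given cell; hence r3c3 = 4.
Row 3 now contains 2, leaving r3c4 = 3.
Cage i is a single given cell, which forces r4c1 = 2.
The 3 cells of cage c must have product 2, so r4c2 = 1.
Row 4 already has 1, leaving r4c3 = 3.
Row 4 now contains 2, so r4c4 = 4.
Column 2 already has 2, so r1c2 = 3.
Column 3 now contains 3, which forces r1c3 = 2.
Column 2 already has 2; hence r2c2 = 4.
Cage b has sum 6, leaving r2c3 = 1.
Column 4 now contains 4, so r2c4 = 2.
The full grid is 4 3 2 1 / 3 4 1 2 / 1 2 4 3 / 2 1 3 4.

1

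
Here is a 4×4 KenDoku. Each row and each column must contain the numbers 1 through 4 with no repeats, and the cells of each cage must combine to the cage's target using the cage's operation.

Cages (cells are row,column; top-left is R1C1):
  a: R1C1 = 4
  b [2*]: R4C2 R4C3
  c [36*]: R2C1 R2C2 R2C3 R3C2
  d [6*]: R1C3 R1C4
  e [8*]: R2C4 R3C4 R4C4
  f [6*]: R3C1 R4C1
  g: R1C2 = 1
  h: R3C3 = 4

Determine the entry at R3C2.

Cage a is given, leaving R1C1 = 4.
Cage g is a single given cell, leaving R1C2 = 1.
Column 2 now contains 1, leaving R2C2 = 4.
The 4 cells of cage c must have product 36, so R3C2 = 3.
Cage h is given; hence R3C3 = 4.
Column 2 now contains 1, which forces R4C2 = 2.
2 is placed in row 4, so R4C3 = 1.
Row 4 now contains 1, leaving R4C4 = 4.
Cage c has product 36; hence R2C1 = 1.
1 is placed in column 3, which forces R2C3 = 3.
Row 2 now contains 1, which forces R2C4 = 2.
Row 3 already has 3, so R3C1 = 2.
2 is placed in column 4, leaving R3C4 = 1.
2 is placed in row 4, which forces R4C1 = 3.
Column 3 now contains 3; hence R1C3 = 2.
2 is placed in column 4, which forces R1C4 = 3.
The full grid is 4 1 2 3 / 1 4 3 2 / 2 3 4 1 / 3 2 1 4.

3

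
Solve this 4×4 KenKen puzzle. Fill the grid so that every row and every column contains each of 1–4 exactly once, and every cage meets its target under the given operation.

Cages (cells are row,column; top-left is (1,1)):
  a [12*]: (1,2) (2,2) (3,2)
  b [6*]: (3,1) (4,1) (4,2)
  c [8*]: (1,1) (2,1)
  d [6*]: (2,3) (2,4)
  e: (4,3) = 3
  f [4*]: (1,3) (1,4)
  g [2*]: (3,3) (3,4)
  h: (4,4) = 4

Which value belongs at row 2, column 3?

2

E is a freebie, so (4,3) = 3.
H is a freebie; hence (4,4) = 4.
The two cells of cage f must have product 4, leaving (1,3) = 4.
4 is placed in column 4; hence (1,4) = 1.
3 is placed in column 3; hence (2,3) = 2.
The two cells of cage d must have product 6, leaving (2,4) = 3.
The 3 cells of cage b must have product 6, which forces (3,1) = 3.
Column 3 already has 2; hence (3,3) = 1.
1 is placed in column 4, which forces (3,4) = 2.
Row 1 now contains 4, so (1,1) = 2.
1 is placed in row 1; hence (1,2) = 3.
Row 2 already has 2, so (2,1) = 4.
Cage a needs product 12, which forces (2,2) = 1.
1 is placed in row 3, which forces (3,2) = 4.
Column 1 already has 2, which forces (4,1) = 1.
1 is placed in column 2; hence (4,2) = 2.
Completed grid: 2 3 4 1 / 4 1 2 3 / 3 4 1 2 / 1 2 3 4.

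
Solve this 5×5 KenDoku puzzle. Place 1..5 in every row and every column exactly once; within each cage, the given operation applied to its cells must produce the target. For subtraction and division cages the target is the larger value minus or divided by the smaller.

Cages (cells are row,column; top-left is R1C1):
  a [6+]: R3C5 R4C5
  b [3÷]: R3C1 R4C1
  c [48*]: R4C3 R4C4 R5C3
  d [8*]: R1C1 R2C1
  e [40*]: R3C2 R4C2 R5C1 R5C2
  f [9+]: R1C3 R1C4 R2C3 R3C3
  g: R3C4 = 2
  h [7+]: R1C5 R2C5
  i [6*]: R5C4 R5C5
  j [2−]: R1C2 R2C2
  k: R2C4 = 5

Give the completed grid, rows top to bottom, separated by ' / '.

4 5 2 1 3 / 2 3 1 5 4 / 3 4 5 2 1 / 1 2 3 4 5 / 5 1 4 3 2

Cage k is a single given cell, leaving R2C4 = 5.
G is a freebie; hence R3C4 = 2.
Cage c has product 48, leaving R4C3 = 3.
Cage c needs product 48, leaving R4C4 = 4.
The 3 cells of cage c must have product 48, so R5C3 = 4.
Column 4 now contains 2; hence R5C4 = 3.
Row 5 already has 3, so R5C5 = 2.
3 is placed in column 4, leaving R1C4 = 1.
The two cells of cage b must have quotient 3, which forces R3C1 = 3.
The 4 cells of cage e must have product 40; hence R3C2 = 4.
Row 4 already has 3, which forces R4C1 = 1.
Cage e needs product 40, so R4C2 = 2.
Row 4 already has 1; hence R4C5 = 5.
1 is placed in column 1, so R5C1 = 5.
Row 5 already has 5, which forces R5C2 = 1.
The two cells of cage j must have difference 2; hence R1C2 = 5.
5 is placed in row 1; hence R1C3 = 2.
Column 2 already has 1; hence R2C2 = 3.
2 is placed in column 3, which forces R2C3 = 1.
Row 2 now contains 3; hence R2C5 = 4.
Column 3 already has 1; hence R3C3 = 5.
5 is placed in column 5, which forces R3C5 = 1.
Row 1 already has 2, leaving R1C1 = 4.
Column 5 now contains 4, which forces R1C5 = 3.
4 is placed in row 2, leaving R2C1 = 2.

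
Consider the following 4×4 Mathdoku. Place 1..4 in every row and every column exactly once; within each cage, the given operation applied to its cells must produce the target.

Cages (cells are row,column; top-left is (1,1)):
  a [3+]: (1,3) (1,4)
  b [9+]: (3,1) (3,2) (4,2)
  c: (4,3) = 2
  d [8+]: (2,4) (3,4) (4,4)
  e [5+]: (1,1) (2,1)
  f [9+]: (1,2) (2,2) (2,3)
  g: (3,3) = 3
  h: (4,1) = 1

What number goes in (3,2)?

G is a freebie, so (3,3) = 3.
H is a freebie, so (4,1) = 1.
Cage c is given, which forces (4,3) = 2.
2 is placed in column 3, which forces (1,3) = 1.
The two cells of cage a must have sum 3; hence (1,4) = 2.
2 is placed in column 3; hence (2,3) = 4.
Row 1 already has 2, so (1,1) = 3.
Row 1 now contains 3, which forces (1,2) = 4.
Cage e needs two cells with sum 5, so (2,1) = 2.
Row 2 already has 2; hence (2,2) = 1.
1 is placed in row 2, so (2,4) = 3.
Column 1 already has 2; hence (3,1) = 4.
Column 2 already has 1, which forces (3,2) = 2.
Row 3 already has 4, leaving (3,4) = 1.
4 is placed in column 2, leaving (4,2) = 3.
3 is placed in column 4, so (4,4) = 4.
Completed grid: 3 4 1 2 / 2 1 4 3 / 4 2 3 1 / 1 3 2 4.

2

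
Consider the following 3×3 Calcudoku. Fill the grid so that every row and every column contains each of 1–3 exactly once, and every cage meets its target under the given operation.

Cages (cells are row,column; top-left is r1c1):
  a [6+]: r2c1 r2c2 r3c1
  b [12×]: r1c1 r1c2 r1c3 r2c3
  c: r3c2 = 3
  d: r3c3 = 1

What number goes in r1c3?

Cage b needs product 12, so r2c3 = 2.
Cage c is given, which forces r3c2 = 3.
D is a freebie, leaving r3c3 = 1.
Column 3 now contains 1, leaving r1c3 = 3.
Cage a has sum 6, leaving r2c1 = 3.
Column 2 now contains 3, so r2c2 = 1.
1 is placed in row 3; hence r3c1 = 2.
Column 1 already has 2, which forces r1c1 = 1.
1 is placed in column 2, leaving r1c2 = 2.
The full grid is 1 2 3 / 3 1 2 / 2 3 1.

3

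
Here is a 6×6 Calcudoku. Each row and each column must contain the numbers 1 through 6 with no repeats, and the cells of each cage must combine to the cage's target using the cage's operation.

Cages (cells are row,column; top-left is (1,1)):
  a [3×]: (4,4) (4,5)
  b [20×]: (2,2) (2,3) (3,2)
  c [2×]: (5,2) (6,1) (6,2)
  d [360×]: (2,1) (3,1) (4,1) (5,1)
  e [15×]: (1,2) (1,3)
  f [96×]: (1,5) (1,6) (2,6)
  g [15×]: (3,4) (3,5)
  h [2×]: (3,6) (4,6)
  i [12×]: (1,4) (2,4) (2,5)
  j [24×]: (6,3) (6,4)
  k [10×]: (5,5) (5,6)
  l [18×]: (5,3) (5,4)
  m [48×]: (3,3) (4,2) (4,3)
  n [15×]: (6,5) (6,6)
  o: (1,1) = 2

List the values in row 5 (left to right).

O is a freebie, which forces (1,1) = 2.
Cage f needs product 96; hence (1,5) = 4.
Cage f has product 96, which forces (1,6) = 6.
Cage f has product 96, leaving (2,6) = 4.
Cage c has product 2; hence (5,2) = 1.
Cage c needs product 2, leaving (6,1) = 1.
Cage c needs product 2, leaving (6,2) = 2.
The 3 cells of cage i must have product 12, which forces (1,4) = 1.
Column 2 already has 1; hence (2,2) = 5.
Cage b needs product 20, so (2,3) = 1.
Cage b needs product 20; hence (3,2) = 4.
Column 2 already has 4, which forces (4,2) = 6.
1 is placed in column 4; hence (4,4) = 3.
3 is placed in row 4; hence (4,5) = 1.
1 is placed in row 4, leaving (4,6) = 2.
Column 4 already has 3, leaving (5,4) = 6.
2 is placed in column 6, leaving (5,6) = 5.
Column 4 already has 6, leaving (6,4) = 4.
Column 6 already has 5, so (6,6) = 3.
Column 2 now contains 5, so (1,2) = 3.
The two cells of cage e must have product 15, which forces (1,3) = 5.
Column 4 already has 6; hence (2,4) = 2.
The 3 cells of cage i must have product 12, which forces (2,5) = 6.
The 3 cells of cage m must have product 48, which forces (3,3) = 2.
Column 4 already has 3, leaving (3,4) = 5.
Cage g's pair has product 15, which forces (3,5) = 3.
2 is placed in column 6; hence (3,6) = 1.
2 is placed in row 4, leaving (4,3) = 4.
Row 5 now contains 6, leaving (5,3) = 3.
5 is placed in row 5, which forces (5,5) = 2.
Row 6 now contains 4, so (6,3) = 6.
Row 6 already has 3, leaving (6,5) = 5.
6 is placed in row 2, which forces (2,1) = 3.
Row 3 already has 3, which forces (3,1) = 6.
Row 4 now contains 4, so (4,1) = 5.
Row 5 already has 3; hence (5,1) = 4.
The full grid is 2 3 5 1 4 6 / 3 5 1 2 6 4 / 6 4 2 5 3 1 / 5 6 4 3 1 2 / 4 1 3 6 2 5 / 1 2 6 4 5 3.

4 1 3 6 2 5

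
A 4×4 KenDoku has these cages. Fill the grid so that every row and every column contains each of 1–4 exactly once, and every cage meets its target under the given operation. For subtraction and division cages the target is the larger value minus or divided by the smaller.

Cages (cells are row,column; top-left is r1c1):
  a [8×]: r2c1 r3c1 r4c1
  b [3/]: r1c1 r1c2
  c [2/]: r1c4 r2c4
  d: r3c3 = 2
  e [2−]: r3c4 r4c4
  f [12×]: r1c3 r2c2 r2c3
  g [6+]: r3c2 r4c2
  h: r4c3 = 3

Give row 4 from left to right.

4 2 3 1

Cage d is a single given cell, so r3c3 = 2.
Cage h is a single given cell; hence r4c3 = 3.
Cage f needs product 12, which forces r2c2 = 3.
Row 3 already has 2, so r3c2 = 4.
4 is placed in row 3, so r3c4 = 3.
The two cells of cage g must have sum 6, so r4c2 = 2.
Row 4 already has 2, which forces r4c4 = 1.
Cage b needs two cells with quotient 3; hence r1c1 = 3.
Column 2 already has 3; hence r1c2 = 1.
Row 1 now contains 1, which forces r1c3 = 4.
Row 1 already has 4, which forces r1c4 = 2.
Cage a needs product 8; hence r2c1 = 2.
Column 3 already has 4, which forces r2c3 = 1.
Column 4 now contains 2, so r2c4 = 4.
4 is placed in row 3, which forces r3c1 = 1.
1 is placed in row 4, leaving r4c1 = 4.
Filled in: 3 1 4 2 / 2 3 1 4 / 1 4 2 3 / 4 2 3 1.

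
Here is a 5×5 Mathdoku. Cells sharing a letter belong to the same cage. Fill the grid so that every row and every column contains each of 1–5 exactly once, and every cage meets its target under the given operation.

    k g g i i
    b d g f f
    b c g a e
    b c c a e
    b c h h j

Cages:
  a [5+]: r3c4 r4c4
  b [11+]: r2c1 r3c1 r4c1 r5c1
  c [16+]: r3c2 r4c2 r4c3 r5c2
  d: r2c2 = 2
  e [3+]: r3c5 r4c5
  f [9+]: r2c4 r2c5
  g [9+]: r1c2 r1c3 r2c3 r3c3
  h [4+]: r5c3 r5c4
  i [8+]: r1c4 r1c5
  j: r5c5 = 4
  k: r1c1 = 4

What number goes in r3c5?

2

Cage k is a single given cell, so r1c1 = 4.
D is a freebie, so r2c2 = 2.
Cage j is a single given cell; hence r5c5 = 4.
Cage f's pair has sum 9; hence r2c4 = 4.
Column 5 already has 4, so r2c5 = 5.
Cage c has sum 16; hence r3c2 = 4.
The 4 cells of cage c must have sum 16, leaving r4c3 = 4.
The two cells of cage i must have sum 8, which forces r1c4 = 5.
5 is placed in column 5; hence r1c5 = 3.
Row 1 now contains 3; hence r1c2 = 1.
The 4 cells of cage g must have sum 9; hence r1c3 = 2.
Cage g needs sum 9, which forces r2c3 = 1.
Cage g needs sum 9, which forces r3c3 = 5.
Column 3 now contains 1; hence r5c3 = 3.
3 is placed in row 5, which forces r5c4 = 1.
1 is placed in row 2, leaving r2c1 = 3.
Cage c needs sum 16, which forces r4c2 = 3.
3 is placed in row 4, so r4c4 = 2.
Row 4 now contains 2, leaving r4c5 = 1.
3 is placed in row 5, which forces r5c2 = 5.
Cage b needs sum 11, so r3c1 = 1.
Column 4 already has 2, which forces r3c4 = 3.
1 is placed in column 5, so r3c5 = 2.
Row 4 now contains 1, so r4c1 = 5.
Row 5 now contains 5, which forces r5c1 = 2.
Filled in: 4 1 2 5 3 / 3 2 1 4 5 / 1 4 5 3 2 / 5 3 4 2 1 / 2 5 3 1 4.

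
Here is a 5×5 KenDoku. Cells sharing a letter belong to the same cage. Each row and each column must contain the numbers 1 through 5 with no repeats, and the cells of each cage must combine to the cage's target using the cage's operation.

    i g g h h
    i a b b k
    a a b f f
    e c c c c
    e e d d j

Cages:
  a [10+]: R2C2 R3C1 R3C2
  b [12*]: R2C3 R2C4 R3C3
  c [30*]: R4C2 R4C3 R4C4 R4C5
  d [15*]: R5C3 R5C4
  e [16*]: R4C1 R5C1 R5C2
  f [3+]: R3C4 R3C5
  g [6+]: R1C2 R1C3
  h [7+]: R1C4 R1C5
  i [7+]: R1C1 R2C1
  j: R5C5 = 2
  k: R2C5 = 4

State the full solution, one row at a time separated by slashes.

2 1 5 4 3 / 5 2 1 3 4 / 3 5 4 2 1 / 4 3 2 1 5 / 1 4 3 5 2

Cage k is a single given cell, which forces R2C5 = 4.
Cage j is given, leaving R5C5 = 2.
Cage f's pair has sum 3, leaving R3C4 = 2.
2 is placed in column 5, so R3C5 = 1.
Cage e has product 16, leaving R4C1 = 4.
The 3 cells of cage e must have product 16; hence R5C1 = 1.
2 is placed in row 5, leaving R5C2 = 4.
Column 4 already has 2, which forces R1C4 = 4.
The two cells of cage h must have sum 7, so R1C5 = 3.
The 3 cells of cage a must have sum 10, so R2C2 = 2.
Row 3 already has 2; hence R3C3 = 4.
3 is placed in column 5; hence R4C5 = 5.
Cage i's pair has sum 7, which forces R1C1 = 2.
Row 2 now contains 2, which forces R2C1 = 5.
Column 1 now contains 5; hence R3C1 = 3.
Row 3 already has 3, so R3C2 = 5.
Cage c needs product 30; hence R4C3 = 2.
Column 2 now contains 5, which forces R1C2 = 1.
The two cells of cage g must have sum 6, which forces R1C3 = 5.
Column 2 now contains 1; hence R4C2 = 3.
Row 4 already has 3, so R4C4 = 1.
Column 3 now contains 5, which forces R5C3 = 3.
Row 5 already has 3, leaving R5C4 = 5.
3 is placed in column 3; hence R2C3 = 1.
1 is placed in column 4, which forces R2C4 = 3.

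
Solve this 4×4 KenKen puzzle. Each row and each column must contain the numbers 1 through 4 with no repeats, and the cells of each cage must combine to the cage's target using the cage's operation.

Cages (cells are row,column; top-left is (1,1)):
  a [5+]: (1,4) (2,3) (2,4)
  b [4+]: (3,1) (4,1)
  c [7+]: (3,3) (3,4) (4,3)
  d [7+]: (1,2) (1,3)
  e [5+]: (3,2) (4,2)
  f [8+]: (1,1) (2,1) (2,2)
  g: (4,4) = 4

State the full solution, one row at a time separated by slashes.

2 3 4 1 / 4 2 1 3 / 1 4 3 2 / 3 1 2 4

G is a freebie; hence (4,4) = 4.
In column 1, 2 can only go at (1,1), so (1,1) = 2.
Row 1 now contains 2, so (1,4) = 1.
Cage f has sum 8, leaving (2,1) = 4.
Cage f needs sum 8, which forces (2,2) = 2.
The 3 cells of cage a must have sum 5, so (2,3) = 1.
Cage a has sum 5, which forces (2,4) = 3.
Column 4 already has 3, leaving (3,4) = 2.
Cage e needs two cells with sum 5, leaving (3,2) = 4.
The 3 cells of cage c must have sum 7, leaving (3,3) = 3.
Cage e needs two cells with sum 5, leaving (4,2) = 1.
The 3 cells of cage c must have sum 7, so (4,3) = 2.
Column 2 now contains 4, leaving (1,2) = 3.
3 is placed in column 3, which forces (1,3) = 4.
Row 3 now contains 3, leaving (3,1) = 1.
Row 4 already has 1; hence (4,1) = 3.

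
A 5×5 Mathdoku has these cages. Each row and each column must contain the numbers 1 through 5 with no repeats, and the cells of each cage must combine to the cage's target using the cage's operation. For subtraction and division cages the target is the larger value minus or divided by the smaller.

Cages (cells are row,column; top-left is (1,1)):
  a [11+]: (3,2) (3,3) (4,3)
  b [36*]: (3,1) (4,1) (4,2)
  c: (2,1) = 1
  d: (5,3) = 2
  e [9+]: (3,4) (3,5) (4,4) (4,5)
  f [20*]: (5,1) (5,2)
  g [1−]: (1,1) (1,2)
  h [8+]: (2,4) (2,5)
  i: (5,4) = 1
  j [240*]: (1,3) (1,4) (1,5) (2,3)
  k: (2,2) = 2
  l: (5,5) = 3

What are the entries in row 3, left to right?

3 5 1 4 2

Cage c is given, so (2,1) = 1.
Cage k is given, so (2,2) = 2.
Cage j has product 240, which forces (2,3) = 4.
Cage b needs product 36, which forces (3,1) = 3.
Cage b has product 36; hence (4,1) = 4.
Cage b needs product 36, leaving (4,2) = 3.
Column 1 already has 4, leaving (5,1) = 5.
5 is placed in row 5, which forces (5,2) = 4.
Cage d is given, which forces (5,3) = 2.
Cage i is given, leaving (5,4) = 1.
Cage l is a single given cell, leaving (5,5) = 3.
5 is placed in column 1; hence (1,1) = 2.
Cage g's pair has difference 1, leaving (1,2) = 1.
The two cells of cage h must have sum 8, leaving (2,4) = 3.
Column 5 now contains 3, so (2,5) = 5.
Column 2 already has 4, which forces (3,2) = 5.
Cage a has sum 11, leaving (3,3) = 1.
The 4 cells of cage e must have sum 9; hence (3,4) = 4.
Cage e has sum 9; hence (3,5) = 2.
Column 3 already has 2; hence (4,3) = 5.
The 4 cells of cage e must have sum 9, which forces (4,4) = 2.
The 4 cells of cage e must have sum 9, so (4,5) = 1.
5 is placed in column 3; hence (1,3) = 3.
4 is placed in column 4, leaving (1,4) = 5.
5 is placed in column 5; hence (1,5) = 4.
The full grid is 2 1 3 5 4 / 1 2 4 3 5 / 3 5 1 4 2 / 4 3 5 2 1 / 5 4 2 1 3.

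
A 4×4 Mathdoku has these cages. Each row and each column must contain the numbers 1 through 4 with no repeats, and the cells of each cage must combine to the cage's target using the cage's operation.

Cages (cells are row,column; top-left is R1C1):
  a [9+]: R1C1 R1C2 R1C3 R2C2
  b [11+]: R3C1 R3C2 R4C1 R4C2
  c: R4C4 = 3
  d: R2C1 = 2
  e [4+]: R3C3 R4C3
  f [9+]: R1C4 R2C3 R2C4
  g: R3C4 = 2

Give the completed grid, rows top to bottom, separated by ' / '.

3 1 2 4 / 2 3 4 1 / 1 4 3 2 / 4 2 1 3

D is a freebie, which forces R2C1 = 2.
Cage g is a single given cell, which forces R3C4 = 2.
Cage c is given, leaving R4C4 = 3.
Column 4 now contains 3, leaving R1C4 = 4.
Cage f needs sum 9, so R2C3 = 4.
The 3 cells of cage f must have sum 9, so R2C4 = 1.
The 4 cells of cage b must have sum 11; hence R3C1 = 1.
Cage b needs sum 11, so R3C2 = 4.
The two cells of cage e must have sum 4, so R3C3 = 3.
Cage b needs sum 11, so R4C1 = 4.
The 4 cells of cage b must have sum 11, leaving R4C2 = 2.
Row 4 now contains 3, leaving R4C3 = 1.
Column 1 already has 1, leaving R1C1 = 3.
Cage a needs sum 9, which forces R1C2 = 1.
Column 3 now contains 1; hence R1C3 = 2.
Row 2 now contains 1, so R2C2 = 3.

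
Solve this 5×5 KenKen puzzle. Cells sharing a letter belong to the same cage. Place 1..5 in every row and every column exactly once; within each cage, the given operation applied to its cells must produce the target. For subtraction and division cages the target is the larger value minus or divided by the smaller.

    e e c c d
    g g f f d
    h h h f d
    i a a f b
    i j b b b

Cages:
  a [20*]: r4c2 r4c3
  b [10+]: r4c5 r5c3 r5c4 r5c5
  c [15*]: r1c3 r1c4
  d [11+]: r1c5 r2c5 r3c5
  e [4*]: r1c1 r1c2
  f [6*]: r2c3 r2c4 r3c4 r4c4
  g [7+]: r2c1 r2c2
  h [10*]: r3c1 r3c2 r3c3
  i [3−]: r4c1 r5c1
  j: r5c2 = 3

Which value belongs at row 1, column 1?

4

Cage f needs product 6, which forces r2c3 = 1.
J is a freebie; hence r5c2 = 3.
Row 1 needs a 2, and only r1c5 is open for it.
2 is placed in column 5, which forces r4c5 = 3.
The only place for 3 in row 3 is r3c4.
Cage c's pair has product 15, so r1c3 = 3.
Column 4 already has 3; hence r1c4 = 5.
Column 4 already has 3, so r2c4 = 2.
Cage f needs product 6; hence r4c4 = 1.
Column 4 already has 1, leaving r5c4 = 4.
Row 5 now contains 4, which forces r5c5 = 1.
Cage g needs two cells with sum 7, so r2c1 = 3.
Cage g needs two cells with sum 7; hence r2c2 = 4.
Row 2 now contains 4; hence r2c5 = 5.
5 is placed in column 5, so r3c5 = 4.
4 is placed in column 2, which forces r4c2 = 5.
5 is placed in row 4, so r4c3 = 4.
Row 5 now contains 4, so r5c3 = 2.
The two cells of cage e must have product 4, leaving r1c1 = 4.
4 is placed in column 2, so r1c2 = 1.
1 is placed in column 2, so r3c2 = 2.
Column 3 already has 2, leaving r3c3 = 5.
5 is placed in row 4; hence r4c1 = 2.
Row 5 already has 2, which forces r5c1 = 5.
2 is placed in row 3; hence r3c1 = 1.
Filled in: 4 1 3 5 2 / 3 4 1 2 5 / 1 2 5 3 4 / 2 5 4 1 3 / 5 3 2 4 1.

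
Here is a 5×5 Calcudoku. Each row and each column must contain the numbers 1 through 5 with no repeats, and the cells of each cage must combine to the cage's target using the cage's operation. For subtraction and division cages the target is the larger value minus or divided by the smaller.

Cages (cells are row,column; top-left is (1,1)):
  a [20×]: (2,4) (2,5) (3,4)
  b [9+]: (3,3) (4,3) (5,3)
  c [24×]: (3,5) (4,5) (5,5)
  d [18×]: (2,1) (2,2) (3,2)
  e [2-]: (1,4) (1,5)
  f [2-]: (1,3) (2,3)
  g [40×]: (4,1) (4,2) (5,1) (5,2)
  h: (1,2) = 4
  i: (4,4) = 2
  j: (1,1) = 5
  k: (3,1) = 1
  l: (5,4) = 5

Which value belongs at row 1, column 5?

1

Cage j is given, which forces (1,1) = 5.
Cage h is given, which forces (1,2) = 4.
Cage d needs product 18, leaving (2,1) = 3.
Cage d needs product 18; hence (2,2) = 2.
K is a freebie; hence (3,1) = 1.
Cage d has product 18; hence (3,2) = 3.
I is a freebie; hence (4,4) = 2.
L is a freebie, so (5,4) = 5.
Cage a has product 20, so (2,4) = 1.
Cage a has product 20, so (2,5) = 5.
5 is placed in column 4, leaving (3,4) = 4.
Row 3 already has 4, which forces (3,5) = 2.
Row 4 now contains 2, leaving (4,1) = 4.
The 4 cells of cage g must have product 40; hence (4,2) = 5.
4 is placed in row 4, leaving (4,5) = 3.
The 4 cells of cage g must have product 40, leaving (5,1) = 2.
Row 5 already has 5; hence (5,2) = 1.
Column 5 now contains 3, which forces (5,5) = 4.
The two cells of cage f must have difference 2, leaving (1,3) = 2.
Column 4 now contains 1, which forces (1,4) = 3.
Column 5 now contains 3; hence (1,5) = 1.
Row 2 now contains 5, which forces (2,3) = 4.
2 is placed in row 3; hence (3,3) = 5.
3 is placed in row 4, which forces (4,3) = 1.
Row 5 already has 4, so (5,3) = 3.
Completed grid: 5 4 2 3 1 / 3 2 4 1 5 / 1 3 5 4 2 / 4 5 1 2 3 / 2 1 3 5 4.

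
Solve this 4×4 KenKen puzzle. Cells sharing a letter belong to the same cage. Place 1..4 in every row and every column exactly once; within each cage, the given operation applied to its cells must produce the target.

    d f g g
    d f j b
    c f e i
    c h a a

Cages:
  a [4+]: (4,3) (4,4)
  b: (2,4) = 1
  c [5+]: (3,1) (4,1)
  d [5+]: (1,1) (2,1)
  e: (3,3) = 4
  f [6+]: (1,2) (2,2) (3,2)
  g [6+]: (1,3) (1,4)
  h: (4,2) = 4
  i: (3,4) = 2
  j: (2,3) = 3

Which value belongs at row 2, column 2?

Cage j is given, leaving (2,3) = 3.
B is a freebie, so (2,4) = 1.
E is a freebie, leaving (3,3) = 4.
Cage i is given, which forces (3,4) = 2.
Cage h is a single given cell, so (4,2) = 4.
Column 3 already has 3, so (4,3) = 1.
Column 4 now contains 1, leaving (4,4) = 3.
Column 3 now contains 4; hence (1,3) = 2.
2 is placed in column 4, leaving (1,4) = 4.
Row 2 already has 1, so (2,2) = 2.
The two cells of cage c must have sum 5, so (3,1) = 3.
Row 3 now contains 3, which forces (3,2) = 1.
Row 4 now contains 3, so (4,1) = 2.
3 is placed in column 1, leaving (1,1) = 1.
1 is placed in column 2, leaving (1,2) = 3.
Row 2 now contains 2; hence (2,1) = 4.
Completed grid: 1 3 2 4 / 4 2 3 1 / 3 1 4 2 / 2 4 1 3.

2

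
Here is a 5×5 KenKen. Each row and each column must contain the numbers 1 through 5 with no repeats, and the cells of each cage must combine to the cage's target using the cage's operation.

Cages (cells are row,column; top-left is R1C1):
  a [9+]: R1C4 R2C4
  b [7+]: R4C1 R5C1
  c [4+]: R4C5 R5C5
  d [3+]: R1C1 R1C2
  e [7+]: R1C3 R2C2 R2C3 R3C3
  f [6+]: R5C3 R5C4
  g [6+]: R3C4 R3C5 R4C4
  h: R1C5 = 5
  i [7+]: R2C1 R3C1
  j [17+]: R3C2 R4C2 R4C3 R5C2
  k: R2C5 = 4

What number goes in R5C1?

5

Cage h is a single given cell, so R1C5 = 5.
Cage e needs sum 7, leaving R2C2 = 1.
Cage k is given, leaving R2C5 = 4.
Cage j needs sum 17, leaving R4C3 = 5.
The two cells of cage d must have sum 3, leaving R1C1 = 1.
Column 2 already has 1; hence R1C2 = 2.
Row 1 already has 2, which forces R1C3 = 3.
Row 1 now contains 5; hence R1C4 = 4.
Column 3 already has 3; hence R2C3 = 2.
Row 2 already has 4; hence R2C4 = 5.
Column 3 already has 2; hence R3C3 = 1.
Column 3 now contains 1, so R5C3 = 4.
Column 4 already has 5, leaving R5C4 = 2.
Row 2 now contains 5; hence R2C1 = 3.
Cage i needs two cells with sum 7; hence R3C1 = 4.
Column 4 now contains 2; hence R3C4 = 3.
The 3 cells of cage g must have sum 6, so R3C5 = 2.
4 is placed in column 1, leaving R4C1 = 2.
Cage g has sum 6, leaving R4C4 = 1.
Row 4 now contains 1, so R4C5 = 3.
Column 1 now contains 3; hence R5C1 = 5.
Row 5 now contains 5, leaving R5C2 = 3.
3 is placed in column 5, so R5C5 = 1.
3 is placed in row 3, which forces R3C2 = 5.
3 is placed in row 4, so R4C2 = 4.
The full grid is 1 2 3 4 5 / 3 1 2 5 4 / 4 5 1 3 2 / 2 4 5 1 3 / 5 3 4 2 1.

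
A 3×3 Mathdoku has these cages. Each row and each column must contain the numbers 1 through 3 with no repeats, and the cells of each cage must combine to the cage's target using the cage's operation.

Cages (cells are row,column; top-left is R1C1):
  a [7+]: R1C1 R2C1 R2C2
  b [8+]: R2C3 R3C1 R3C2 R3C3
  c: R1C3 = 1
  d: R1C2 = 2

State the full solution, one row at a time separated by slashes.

3 2 1 / 1 3 2 / 2 1 3

Cage d is a single given cell; hence R1C2 = 2.
Cage c is given, so R1C3 = 1.
2 is placed in column 2, so R2C2 = 3.
Cage b has sum 8, so R2C3 = 2.
Column 2 now contains 3; hence R3C2 = 1.
Column 3 already has 1, leaving R3C3 = 3.
2 is placed in row 1, leaving R1C1 = 3.
Row 2 already has 3; hence R2C1 = 1.
Row 3 now contains 3, which forces R3C1 = 2.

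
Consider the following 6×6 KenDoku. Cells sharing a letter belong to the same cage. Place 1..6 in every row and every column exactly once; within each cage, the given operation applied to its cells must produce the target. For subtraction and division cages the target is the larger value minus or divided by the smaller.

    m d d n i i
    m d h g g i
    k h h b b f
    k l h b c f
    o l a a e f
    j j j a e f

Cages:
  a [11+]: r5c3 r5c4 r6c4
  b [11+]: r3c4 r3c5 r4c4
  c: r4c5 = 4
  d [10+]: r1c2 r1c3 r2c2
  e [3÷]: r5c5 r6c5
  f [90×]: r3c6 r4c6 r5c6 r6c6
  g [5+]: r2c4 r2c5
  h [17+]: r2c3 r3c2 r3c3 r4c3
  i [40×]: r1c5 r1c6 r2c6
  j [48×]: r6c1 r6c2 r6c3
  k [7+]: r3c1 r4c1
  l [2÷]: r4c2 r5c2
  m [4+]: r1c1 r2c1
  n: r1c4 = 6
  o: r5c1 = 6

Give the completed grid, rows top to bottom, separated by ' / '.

Cage n is a single given cell, so r1c4 = 6.
Cage c is given, so r4c5 = 4.
O is a freebie, so r5c1 = 6.
Column 1 needs a 4, and only r6c1 is open for it.
Column 5 needs a 6, and only r3c5 is open for it.
Cage f has product 90; hence r4c6 = 6.
Column 5 needs a 5, and only r1c5 is open for it.
In column 5, 2 can only go at r2c5, so r2c5 = 2.
Cage i has product 40, leaving r1c6 = 2.
The two cells of cage g must have sum 5, so r2c4 = 3.
Row 2 already has 2, which forces r2c6 = 4.
Column 4 already has 3, so r6c4 = 5.
Cage m needs two cells with sum 4; hence r1c1 = 3.
Row 2 already has 3, so r2c1 = 1.
Cage b has sum 11, which forces r3c4 = 4.
Cage b has sum 11, leaving r4c4 = 1.
Column 4 already has 1, leaving r5c4 = 2.
Cage d needs sum 10, so r2c2 = 5.
Cage h has sum 17, which forces r2c3 = 6.
Column 2 already has 5, so r3c2 = 3.
Row 4 now contains 1; hence r4c2 = 2.
The 3 cells of cage a must have sum 11; hence r5c3 = 4.
Column 2 already has 2, which forces r6c2 = 6.
6 is placed in column 3, which forces r6c3 = 2.
Cage d needs sum 10, leaving r1c2 = 4.
Column 3 now contains 4, which forces r1c3 = 1.
Cage k's pair has sum 7, leaving r3c1 = 2.
The 4 cells of cage h must have sum 17, so r3c3 = 5.
Row 3 already has 5, so r3c6 = 1.
2 is placed in row 4, leaving r4c1 = 5.
Cage h has sum 17, leaving r4c3 = 3.
Row 5 now contains 4, which forces r5c2 = 1.
Row 5 already has 1, so r5c5 = 3.
Row 5 now contains 3, which forces r5c6 = 5.
Column 5 already has 3, so r6c5 = 1.
1 is placed in column 6; hence r6c6 = 3.

3 4 1 6 5 2 / 1 5 6 3 2 4 / 2 3 5 4 6 1 / 5 2 3 1 4 6 / 6 1 4 2 3 5 / 4 6 2 5 1 3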